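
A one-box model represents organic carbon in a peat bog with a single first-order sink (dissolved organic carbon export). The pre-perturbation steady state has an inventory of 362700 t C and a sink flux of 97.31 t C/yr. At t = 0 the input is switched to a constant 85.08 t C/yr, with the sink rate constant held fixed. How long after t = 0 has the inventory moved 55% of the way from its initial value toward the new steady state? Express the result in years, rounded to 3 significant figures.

2980 yr

τ = M₀/F₀ = 362700/97.31 = 3727 yr.
The remaining gap fraction is e^(−t/τ); 55% covered ⇒ e^(−t/τ) = 0.450.
t = −τ ln(0.450) = 3727 × 0.7985 = 2976 yr.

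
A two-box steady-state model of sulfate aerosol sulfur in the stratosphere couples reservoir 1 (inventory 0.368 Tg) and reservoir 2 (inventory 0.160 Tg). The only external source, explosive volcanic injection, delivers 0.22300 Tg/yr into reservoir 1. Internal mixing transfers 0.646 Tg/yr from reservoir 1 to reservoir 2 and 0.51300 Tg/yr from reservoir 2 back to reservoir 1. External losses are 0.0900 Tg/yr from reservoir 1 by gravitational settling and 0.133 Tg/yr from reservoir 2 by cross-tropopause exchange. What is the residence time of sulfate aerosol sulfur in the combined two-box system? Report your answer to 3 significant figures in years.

Residence time in the combined system uses the total inventory and the total *external* removal — internal exchanges between the two boxes cancel.
M_total = 0.368 + 0.160 = 0.52800 Tg.
ΣF_external_out = 0.0900 + 0.133 = 0.22300 Tg/yr.
τ = M_total / ΣF_ext = 0.52800 / 0.22300 = 2.368 yr.

2.37 yr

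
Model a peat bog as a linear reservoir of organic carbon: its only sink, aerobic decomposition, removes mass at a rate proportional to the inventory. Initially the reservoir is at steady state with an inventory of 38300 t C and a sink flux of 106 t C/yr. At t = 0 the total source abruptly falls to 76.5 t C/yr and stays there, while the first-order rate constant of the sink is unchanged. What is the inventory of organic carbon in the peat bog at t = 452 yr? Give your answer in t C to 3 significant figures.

τ = M₀/F₀ = 38300/106 = 361.3 yr; rate constant k = 1/τ.
New steady state M_∞ = F₁/k = F₁·τ = 76.5 × 361.3 = 27641 t C.
M(t) = M_∞ + (M₀ − M_∞)·e^(−t/τ); t/τ = 452/361.3 = 1.251, so e^(−t/τ) = 0.2862.
M(t) = 27641 + 10660 × 0.2862 = 30692 t C.

30700 t C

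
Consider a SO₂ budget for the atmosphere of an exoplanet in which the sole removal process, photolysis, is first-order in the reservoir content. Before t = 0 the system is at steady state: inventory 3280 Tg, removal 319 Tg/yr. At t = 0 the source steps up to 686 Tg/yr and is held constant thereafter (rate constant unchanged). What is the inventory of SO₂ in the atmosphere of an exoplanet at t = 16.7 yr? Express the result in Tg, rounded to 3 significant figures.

Residence time τ = M₀/F₀ = 10.28 yr. The eventual steady state is M_∞ = M₀·(F₁/F₀) = 3280 × 686/319 = 7053.5 Tg.
The anomaly ΔM(t) = M(t) − M_∞ decays as ΔM₀·e^(−t/τ) with ΔM₀ = 3280 − 7053.5 = −3774 Tg.
At t = 16.7 yr, e^(−t/τ) = e^(−1.624) = 0.1971, so ΔM = −743.7 Tg and M = 7053.5 − 743.7 = 6309.9 Tg.

6310 Tg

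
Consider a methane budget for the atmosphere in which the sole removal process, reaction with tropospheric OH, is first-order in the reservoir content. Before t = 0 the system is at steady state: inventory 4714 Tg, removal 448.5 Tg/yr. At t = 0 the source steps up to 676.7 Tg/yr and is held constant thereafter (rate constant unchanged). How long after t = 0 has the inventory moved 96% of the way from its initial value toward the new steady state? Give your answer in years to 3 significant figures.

33.8 yr

τ = M₀/F₀ = 4714/448.5 = 10.51 yr.
The remaining gap fraction is e^(−t/τ); 96% covered ⇒ e^(−t/τ) = 0.0400.
t = −τ ln(0.0400) = 10.51 × 3.219 = 33.83 yr.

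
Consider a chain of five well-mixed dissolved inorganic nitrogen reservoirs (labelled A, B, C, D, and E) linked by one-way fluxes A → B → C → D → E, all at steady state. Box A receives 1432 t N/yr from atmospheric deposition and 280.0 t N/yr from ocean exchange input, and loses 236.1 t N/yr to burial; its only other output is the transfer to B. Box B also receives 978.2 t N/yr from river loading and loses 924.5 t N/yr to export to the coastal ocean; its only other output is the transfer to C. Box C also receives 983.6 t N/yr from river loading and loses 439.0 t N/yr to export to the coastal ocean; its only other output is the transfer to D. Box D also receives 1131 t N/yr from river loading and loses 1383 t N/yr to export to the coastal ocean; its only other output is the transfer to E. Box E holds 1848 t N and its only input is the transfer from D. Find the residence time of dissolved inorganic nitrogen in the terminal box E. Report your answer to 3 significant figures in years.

1.01 yr

Box A: F(A→B) = (1432 + 280.0) − 236.1 = 1475.9 t N/yr.
Box B: F(B→C) = (1475.9 + 978.2) − 924.5 = 1529.6 t N/yr.
Box C: F(C→D) = (1529.6 + 983.6) − 439.0 = 2074.2 t N/yr.
Box D: F(D→E) = (2074.2 + 1131) − 1383 = 1822.2 t N/yr.
Box E throughput = its input = 1822.2 t N/yr; τ = 1848 / 1822.2 = 1.014 yr.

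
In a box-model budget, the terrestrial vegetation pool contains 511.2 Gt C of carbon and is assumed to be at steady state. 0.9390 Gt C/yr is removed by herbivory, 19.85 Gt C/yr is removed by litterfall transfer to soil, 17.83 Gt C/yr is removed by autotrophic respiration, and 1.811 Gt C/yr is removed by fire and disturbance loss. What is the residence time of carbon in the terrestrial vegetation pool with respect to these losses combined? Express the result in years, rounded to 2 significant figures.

Total removal = 0.9390 + 19.85 + 17.83 + 1.811 = 40.430 Gt C/yr.
τ = M / ΣF_out = 511.2 / 40.430 = 12.64 yr.

13 yr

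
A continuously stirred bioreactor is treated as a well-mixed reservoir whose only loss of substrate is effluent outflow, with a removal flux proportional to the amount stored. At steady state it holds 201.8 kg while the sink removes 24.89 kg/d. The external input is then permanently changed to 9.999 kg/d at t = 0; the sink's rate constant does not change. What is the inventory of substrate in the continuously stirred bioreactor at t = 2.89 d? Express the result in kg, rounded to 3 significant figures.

The sink rate constant is k = F₀/M₀ = 24.89/201.8 = 0.1233 d⁻¹.
Solving dM/dt = F₁ − kM with M(0) = M₀ gives M(t) = F₁/k + (M₀ − F₁/k)·e^(−kt).
F₁/k = 9.999/0.1233 = 81.069 kg; kt = 0.1233 × 2.89 = 0.3565, e^(−kt) = 0.7002.
M(2.89) = 81.069 + (201.8 − 81.069) × 0.7002 = 81.069 + 84.53 = 165.60 kg.

166 kg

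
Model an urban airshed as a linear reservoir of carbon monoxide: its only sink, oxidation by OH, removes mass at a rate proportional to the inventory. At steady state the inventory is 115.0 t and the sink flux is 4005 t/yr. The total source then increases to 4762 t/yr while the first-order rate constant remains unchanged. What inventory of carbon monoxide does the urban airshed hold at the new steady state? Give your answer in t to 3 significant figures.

Rate constant k = F/M = 4005 / 115.0 = 34.83 yr⁻¹.
At the new steady state, source = k·M_new ⇒ M_new = 4762 / 34.83 = 136.7 t.
(Equivalently M_new = M × F_new/F_old = 115.0 × 4762/4005.)

137 t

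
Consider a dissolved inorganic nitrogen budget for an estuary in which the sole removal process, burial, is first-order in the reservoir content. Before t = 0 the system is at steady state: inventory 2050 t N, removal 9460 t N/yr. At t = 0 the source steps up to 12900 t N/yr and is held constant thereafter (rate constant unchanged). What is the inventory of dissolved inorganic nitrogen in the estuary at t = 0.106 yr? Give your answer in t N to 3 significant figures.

τ = M₀/F₀ = 2050/9460 = 0.2167 yr; rate constant k = 1/τ.
New steady state M_∞ = F₁/k = F₁·τ = 12900 × 0.2167 = 2795.5 t N.
M(t) = M_∞ + (M₀ − M_∞)·e^(−t/τ); t/τ = 0.106/0.2167 = 0.4892, so e^(−t/τ) = 0.6131.
M(t) = 2795.5 − 745.5 × 0.6131 = 2338.4 t N.

2340 t N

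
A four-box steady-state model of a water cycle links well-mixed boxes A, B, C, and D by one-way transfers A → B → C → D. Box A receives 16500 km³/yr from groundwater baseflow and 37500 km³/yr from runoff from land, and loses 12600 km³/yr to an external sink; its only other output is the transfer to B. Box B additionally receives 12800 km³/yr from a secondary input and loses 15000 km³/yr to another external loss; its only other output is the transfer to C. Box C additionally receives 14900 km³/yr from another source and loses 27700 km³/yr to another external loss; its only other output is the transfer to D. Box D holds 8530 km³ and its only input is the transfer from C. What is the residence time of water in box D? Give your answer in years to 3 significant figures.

Box A: F(A→B) = (16500 + 37500) − 12600 = 41400 km³/yr.
Box B: F(B→C) = (41400 + 12800) − 15000 = 39200 km³/yr.
Box C: F(C→D) = (39200 + 14900) − 27700 = 26400 km³/yr.
Box D throughput = its input = 26400 km³/yr; τ = 8530 / 26400 = 0.3231 yr.

0.323 yr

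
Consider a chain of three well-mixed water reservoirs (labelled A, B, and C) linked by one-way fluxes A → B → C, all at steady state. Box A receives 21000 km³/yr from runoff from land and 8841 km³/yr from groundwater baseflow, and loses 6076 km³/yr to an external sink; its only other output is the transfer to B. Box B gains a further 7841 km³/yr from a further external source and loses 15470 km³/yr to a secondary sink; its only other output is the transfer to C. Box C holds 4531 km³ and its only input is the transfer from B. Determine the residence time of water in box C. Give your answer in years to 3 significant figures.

0.281 yr

Box A: F(A→B) = (21000 + 8841) − 6076 = 23765 km³/yr.
Box B: F(B→C) = (23765 + 7841) − 15470 = 16136 km³/yr.
Box C throughput = its input = 16136 km³/yr; τ = 4531 / 16136 = 0.2808 yr.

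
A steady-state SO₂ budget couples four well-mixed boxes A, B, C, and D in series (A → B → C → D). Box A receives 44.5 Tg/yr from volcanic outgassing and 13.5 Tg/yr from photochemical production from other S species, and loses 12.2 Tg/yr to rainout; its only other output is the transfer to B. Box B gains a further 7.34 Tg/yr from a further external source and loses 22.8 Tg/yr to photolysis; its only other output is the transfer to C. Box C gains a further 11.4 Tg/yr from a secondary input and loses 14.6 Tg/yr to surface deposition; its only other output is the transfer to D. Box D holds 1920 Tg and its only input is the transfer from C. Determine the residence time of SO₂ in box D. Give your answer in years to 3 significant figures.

Box A: F(A→B) = (44.5 + 13.5) − 12.2 = 45.800 Tg/yr.
Box B: F(B→C) = (45.800 + 7.34) − 22.8 = 30.340 Tg/yr.
Box C: F(C→D) = (30.340 + 11.4) − 14.6 = 27.140 Tg/yr.
Box D throughput = its input = 27.140 Tg/yr; τ = 1920 / 27.140 = 70.74 yr.

70.7 yr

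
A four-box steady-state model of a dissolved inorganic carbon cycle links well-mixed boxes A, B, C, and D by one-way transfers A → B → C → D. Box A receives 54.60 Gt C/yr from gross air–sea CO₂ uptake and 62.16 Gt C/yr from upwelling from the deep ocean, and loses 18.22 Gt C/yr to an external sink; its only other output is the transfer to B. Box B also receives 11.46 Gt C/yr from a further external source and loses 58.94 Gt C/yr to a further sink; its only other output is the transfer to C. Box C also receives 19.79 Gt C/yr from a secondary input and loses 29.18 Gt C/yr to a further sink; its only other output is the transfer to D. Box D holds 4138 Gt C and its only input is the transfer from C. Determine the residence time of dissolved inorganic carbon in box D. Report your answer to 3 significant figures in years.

Box A: F(A→B) = (54.60 + 62.16) − 18.22 = 98.540 Gt C/yr.
Box B: F(B→C) = (98.540 + 11.46) − 58.94 = 51.060 Gt C/yr.
Box C: F(C→D) = (51.060 + 19.79) − 29.18 = 41.670 Gt C/yr.
Box D throughput = its input = 41.670 Gt C/yr; τ = 4138 / 41.670 = 99.30 yr.

99.3 yr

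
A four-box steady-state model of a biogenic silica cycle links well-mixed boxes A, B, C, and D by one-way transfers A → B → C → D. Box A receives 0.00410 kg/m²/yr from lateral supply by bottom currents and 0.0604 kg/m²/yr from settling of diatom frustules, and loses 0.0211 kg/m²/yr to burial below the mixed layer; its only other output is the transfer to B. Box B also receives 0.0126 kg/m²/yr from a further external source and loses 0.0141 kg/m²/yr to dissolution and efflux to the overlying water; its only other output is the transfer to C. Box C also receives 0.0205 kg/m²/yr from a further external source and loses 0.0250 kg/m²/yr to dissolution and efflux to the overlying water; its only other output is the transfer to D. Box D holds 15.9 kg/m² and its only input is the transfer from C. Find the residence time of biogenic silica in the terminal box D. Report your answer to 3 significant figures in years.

425 yr

Box A: F(A→B) = (0.00410 + 0.0604) − 0.0211 = 0.043400 kg/m²/yr.
Box B: F(B→C) = (0.043400 + 0.0126) − 0.0141 = 0.041900 kg/m²/yr.
Box C: F(C→D) = (0.041900 + 0.0205) − 0.0250 = 0.037400 kg/m²/yr.
Box D throughput = its input = 0.037400 kg/m²/yr; τ = 15.9 / 0.037400 = 425.1 yr.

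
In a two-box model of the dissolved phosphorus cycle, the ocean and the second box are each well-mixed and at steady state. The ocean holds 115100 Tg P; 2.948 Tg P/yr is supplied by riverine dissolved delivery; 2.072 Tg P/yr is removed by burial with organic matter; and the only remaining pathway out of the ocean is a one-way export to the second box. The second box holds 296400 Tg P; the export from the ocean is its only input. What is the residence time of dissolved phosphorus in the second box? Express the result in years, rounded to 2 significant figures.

340000 yr

Balance the ocean: ΣF_in = 2.9480 Tg P/yr.
Export to the second box = ΣF_in − (2.072) = 0.87600 Tg P/yr.
At steady state the output of the second box equals its input, 0.87600 Tg P/yr.
τ = M / F = 296400 / 0.87600 = 338400 yr.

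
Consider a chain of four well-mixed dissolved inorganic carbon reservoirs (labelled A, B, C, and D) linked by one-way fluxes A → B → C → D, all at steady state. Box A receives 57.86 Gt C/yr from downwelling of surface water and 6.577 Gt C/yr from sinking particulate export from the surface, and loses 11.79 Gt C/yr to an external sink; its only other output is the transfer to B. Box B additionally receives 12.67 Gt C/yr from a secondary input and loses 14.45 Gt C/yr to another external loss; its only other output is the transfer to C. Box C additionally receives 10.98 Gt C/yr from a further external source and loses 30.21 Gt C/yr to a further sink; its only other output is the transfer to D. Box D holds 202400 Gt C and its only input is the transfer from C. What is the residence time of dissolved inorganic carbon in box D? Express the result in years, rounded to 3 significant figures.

Box A: F(A→B) = (57.86 + 6.577) − 11.79 = 52.647 Gt C/yr.
Box B: F(B→C) = (52.647 + 12.67) − 14.45 = 50.867 Gt C/yr.
Box C: F(C→D) = (50.867 + 10.98) − 30.21 = 31.637 Gt C/yr.
Box D throughput = its input = 31.637 Gt C/yr; τ = 202400 / 31.637 = 6398 yr.

6400 yr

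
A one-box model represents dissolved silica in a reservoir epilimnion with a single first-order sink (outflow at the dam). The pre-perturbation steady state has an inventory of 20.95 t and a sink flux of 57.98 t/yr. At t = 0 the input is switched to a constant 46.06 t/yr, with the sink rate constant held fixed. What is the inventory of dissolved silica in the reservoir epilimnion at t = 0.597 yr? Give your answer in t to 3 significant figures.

The sink rate constant is k = F₀/M₀ = 57.98/20.95 = 2.768 yr⁻¹.
Solving dM/dt = F₁ − kM with M(0) = M₀ gives M(t) = F₁/k + (M₀ − F₁/k)·e^(−kt).
F₁/k = 46.06/2.768 = 16.643 t; kt = 2.768 × 0.597 = 1.652, e^(−kt) = 0.1916.
M(0.597) = 16.643 + (20.95 − 16.643) × 0.1916 = 16.643 + 0.8253 = 17.468 t.

17.5 t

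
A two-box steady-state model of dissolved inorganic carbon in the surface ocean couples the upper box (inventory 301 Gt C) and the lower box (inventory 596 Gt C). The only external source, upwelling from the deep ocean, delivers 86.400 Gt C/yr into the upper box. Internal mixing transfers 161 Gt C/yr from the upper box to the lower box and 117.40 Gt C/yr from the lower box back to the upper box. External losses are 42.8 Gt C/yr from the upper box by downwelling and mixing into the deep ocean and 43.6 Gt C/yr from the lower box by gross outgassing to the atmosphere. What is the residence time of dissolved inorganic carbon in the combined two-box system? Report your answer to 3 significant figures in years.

10.4 yr

Residence time in the combined system uses the total inventory and the total *external* removal — internal exchanges between the two boxes cancel.
M_total = 301 + 596 = 897.00 Gt C.
ΣF_external_out = 42.8 + 43.6 = 86.400 Gt C/yr.
τ = M_total / ΣF_ext = 897.00 / 86.400 = 10.38 yr.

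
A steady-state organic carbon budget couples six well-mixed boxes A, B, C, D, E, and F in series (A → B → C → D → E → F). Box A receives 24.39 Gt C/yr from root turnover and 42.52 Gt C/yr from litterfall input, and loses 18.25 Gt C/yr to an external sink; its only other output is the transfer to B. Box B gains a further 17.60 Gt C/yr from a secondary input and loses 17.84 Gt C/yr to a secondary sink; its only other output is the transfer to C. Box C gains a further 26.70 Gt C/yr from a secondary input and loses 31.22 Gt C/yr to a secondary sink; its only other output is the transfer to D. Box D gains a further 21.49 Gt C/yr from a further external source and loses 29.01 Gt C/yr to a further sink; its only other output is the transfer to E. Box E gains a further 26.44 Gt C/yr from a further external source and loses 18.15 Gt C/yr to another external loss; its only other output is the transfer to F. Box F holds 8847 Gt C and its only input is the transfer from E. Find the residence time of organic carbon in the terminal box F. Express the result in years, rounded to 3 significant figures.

198 yr

Box A: F(A→B) = (24.39 + 42.52) − 18.25 = 48.660 Gt C/yr.
Box B: F(B→C) = (48.660 + 17.60) − 17.84 = 48.420 Gt C/yr.
Box C: F(C→D) = (48.420 + 26.70) − 31.22 = 43.900 Gt C/yr.
Box D: F(D→E) = (43.900 + 21.49) − 29.01 = 36.380 Gt C/yr.
Box E: F(E→F) = (36.380 + 26.44) − 18.15 = 44.670 Gt C/yr.
Box F throughput = its input = 44.670 Gt C/yr; τ = 8847 / 44.670 = 198.1 yr.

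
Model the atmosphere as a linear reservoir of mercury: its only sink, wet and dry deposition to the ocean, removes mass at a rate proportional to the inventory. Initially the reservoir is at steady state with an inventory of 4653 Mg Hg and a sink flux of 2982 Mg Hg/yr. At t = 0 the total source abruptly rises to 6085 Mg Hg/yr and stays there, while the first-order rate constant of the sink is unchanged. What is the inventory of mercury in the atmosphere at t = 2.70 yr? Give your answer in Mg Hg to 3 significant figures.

τ = M₀/F₀ = 4653/2982 = 1.560 yr; rate constant k = 1/τ.
New steady state M_∞ = F₁/k = F₁·τ = 6085 × 1.560 = 9494.8 Mg Hg.
M(t) = M_∞ + (M₀ − M_∞)·e^(−t/τ); t/τ = 2.70/1.560 = 1.730, so e^(−t/τ) = 0.1772.
M(t) = 9494.8 − 4842 × 0.1772 = 8636.7 Mg Hg.

8640 Mg Hg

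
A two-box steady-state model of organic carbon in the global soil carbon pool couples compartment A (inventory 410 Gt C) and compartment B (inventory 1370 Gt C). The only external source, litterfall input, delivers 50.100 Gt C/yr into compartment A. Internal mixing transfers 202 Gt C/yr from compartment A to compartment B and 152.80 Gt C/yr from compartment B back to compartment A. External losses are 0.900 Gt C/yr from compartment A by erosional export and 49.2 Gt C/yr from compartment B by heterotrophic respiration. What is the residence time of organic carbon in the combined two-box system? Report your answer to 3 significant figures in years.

35.5 yr

Treat the two boxes together as one reservoir: the mixing fluxes between them are internal recycling, so τ = ΣM / Σ(external losses).
M_total = 410 + 1370 = 1780.0 Gt C.
ΣF_external_out = 0.900 + 49.2 = 50.100 Gt C/yr.
τ = M_total / ΣF_ext = 1780.0 / 50.100 = 35.53 yr.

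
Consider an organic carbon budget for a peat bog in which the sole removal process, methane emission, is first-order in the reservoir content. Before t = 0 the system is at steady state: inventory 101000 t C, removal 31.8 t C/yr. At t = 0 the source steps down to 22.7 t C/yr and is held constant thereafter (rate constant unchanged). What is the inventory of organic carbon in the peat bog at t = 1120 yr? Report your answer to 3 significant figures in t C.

92400 t C

τ = M₀/F₀ = 101000/31.8 = 3176 yr; rate constant k = 1/τ.
New steady state M_∞ = F₁/k = F₁·τ = 22.7 × 3176 = 72097 t C.
M(t) = M_∞ + (M₀ − M_∞)·e^(−t/τ); t/τ = 1120/3176 = 0.3526, so e^(−t/τ) = 0.7028.
M(t) = 72097 + 28900 × 0.7028 = 92411 t C.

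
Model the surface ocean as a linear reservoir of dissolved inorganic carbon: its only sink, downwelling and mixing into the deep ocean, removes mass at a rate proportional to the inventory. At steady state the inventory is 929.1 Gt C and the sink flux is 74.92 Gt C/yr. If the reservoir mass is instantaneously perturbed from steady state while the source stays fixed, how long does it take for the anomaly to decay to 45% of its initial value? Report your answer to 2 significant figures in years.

9.9 yr

For a linear reservoir the anomaly decays as exp(−t/τ) with τ = M/F = 929.1/74.92 = 12.40 yr.
exp(−t/τ) = 0.45 ⇒ t = −τ ln(0.45) = 12.40 × 0.7985 = 9.902 yr.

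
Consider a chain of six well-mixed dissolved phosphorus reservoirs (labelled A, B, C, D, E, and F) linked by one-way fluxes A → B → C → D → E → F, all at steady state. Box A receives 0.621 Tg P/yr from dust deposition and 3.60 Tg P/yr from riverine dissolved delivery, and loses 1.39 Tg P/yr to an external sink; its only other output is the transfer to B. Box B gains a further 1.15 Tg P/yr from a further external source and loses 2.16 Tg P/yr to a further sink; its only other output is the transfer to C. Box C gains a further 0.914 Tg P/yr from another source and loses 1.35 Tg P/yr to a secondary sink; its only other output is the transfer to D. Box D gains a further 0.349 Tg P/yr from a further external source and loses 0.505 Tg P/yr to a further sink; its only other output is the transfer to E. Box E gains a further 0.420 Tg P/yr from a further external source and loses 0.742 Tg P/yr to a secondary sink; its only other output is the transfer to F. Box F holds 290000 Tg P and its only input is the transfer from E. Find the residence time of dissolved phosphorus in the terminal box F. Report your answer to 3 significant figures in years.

Box A: F(A→B) = (0.621 + 3.60) − 1.39 = 2.8310 Tg P/yr.
Box B: F(B→C) = (2.8310 + 1.15) − 2.16 = 1.8210 Tg P/yr.
Box C: F(C→D) = (1.8210 + 0.914) − 1.35 = 1.3850 Tg P/yr.
Box D: F(D→E) = (1.3850 + 0.349) − 0.505 = 1.2290 Tg P/yr.
Box E: F(E→F) = (1.2290 + 0.420) − 0.742 = 0.90700 Tg P/yr.
Box F throughput = its input = 0.90700 Tg P/yr; τ = 290000 / 0.90700 = 319700 yr.

320000 yr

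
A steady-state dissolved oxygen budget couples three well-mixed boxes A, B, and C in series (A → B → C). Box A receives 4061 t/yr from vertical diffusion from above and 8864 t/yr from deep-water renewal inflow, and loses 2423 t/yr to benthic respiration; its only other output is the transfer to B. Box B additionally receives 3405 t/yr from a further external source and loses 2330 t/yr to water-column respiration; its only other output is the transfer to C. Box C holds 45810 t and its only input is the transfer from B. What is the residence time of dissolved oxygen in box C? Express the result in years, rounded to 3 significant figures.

Box A: F(A→B) = (4061 + 8864) − 2423 = 10502 t/yr.
Box B: F(B→C) = (10502 + 3405) − 2330 = 11577 t/yr.
Box C throughput = its input = 11577 t/yr; τ = 45810 / 11577 = 3.957 yr.

3.96 yr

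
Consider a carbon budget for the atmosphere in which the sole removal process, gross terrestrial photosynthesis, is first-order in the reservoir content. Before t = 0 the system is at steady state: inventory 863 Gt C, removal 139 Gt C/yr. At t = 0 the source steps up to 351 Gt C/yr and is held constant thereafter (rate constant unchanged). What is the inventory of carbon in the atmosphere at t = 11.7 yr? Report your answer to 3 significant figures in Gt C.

1980 Gt C

The sink rate constant is k = F₀/M₀ = 139/863 = 0.1611 yr⁻¹.
Solving dM/dt = F₁ − kM with M(0) = M₀ gives M(t) = F₁/k + (M₀ − F₁/k)·e^(−kt).
F₁/k = 351/0.1611 = 2179.2 Gt C; kt = 0.1611 × 11.7 = 1.884, e^(−kt) = 0.1519.
M(11.7) = 2179.2 + (863 − 2179.2) × 0.1519 = 2179.2 − 199.9 = 1979.3 Gt C.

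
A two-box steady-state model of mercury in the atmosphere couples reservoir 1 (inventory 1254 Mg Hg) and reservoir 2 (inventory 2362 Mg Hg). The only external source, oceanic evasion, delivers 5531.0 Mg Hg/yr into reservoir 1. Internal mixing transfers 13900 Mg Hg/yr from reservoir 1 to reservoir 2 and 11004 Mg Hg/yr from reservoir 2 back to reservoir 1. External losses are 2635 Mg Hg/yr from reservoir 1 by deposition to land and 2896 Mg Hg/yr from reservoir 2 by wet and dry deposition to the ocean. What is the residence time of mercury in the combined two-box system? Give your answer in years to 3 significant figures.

Residence time in the combined system uses the total inventory and the total *external* removal — internal exchanges between the two boxes cancel.
M_total = 1254 + 2362 = 3616.0 Mg Hg.
ΣF_external_out = 2635 + 2896 = 5531.0 Mg Hg/yr.
τ = M_total / ΣF_ext = 3616.0 / 5531.0 = 0.6538 yr.

0.654 yr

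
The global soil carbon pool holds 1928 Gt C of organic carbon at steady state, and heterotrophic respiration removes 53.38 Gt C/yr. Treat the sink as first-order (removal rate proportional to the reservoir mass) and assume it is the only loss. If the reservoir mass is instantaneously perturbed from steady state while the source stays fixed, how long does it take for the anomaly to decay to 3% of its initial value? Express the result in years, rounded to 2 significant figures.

130 yr

For a linear reservoir the anomaly decays as exp(−t/τ) with τ = M/F = 1928/53.38 = 36.12 yr.
exp(−t/τ) = 0.03 ⇒ t = −τ ln(0.03) = 36.12 × 3.507 = 126.7 yr.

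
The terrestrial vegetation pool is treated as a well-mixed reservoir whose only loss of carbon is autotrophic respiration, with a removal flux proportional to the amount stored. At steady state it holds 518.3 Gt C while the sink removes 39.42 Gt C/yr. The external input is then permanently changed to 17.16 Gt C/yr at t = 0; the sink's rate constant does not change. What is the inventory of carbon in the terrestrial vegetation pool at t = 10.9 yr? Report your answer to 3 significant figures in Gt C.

τ = M₀/F₀ = 518.3/39.42 = 13.15 yr; rate constant k = 1/τ.
New steady state M_∞ = F₁/k = F₁·τ = 17.16 × 13.15 = 225.62 Gt C.
M(t) = M_∞ + (M₀ − M_∞)·e^(−t/τ); t/τ = 10.9/13.15 = 0.8290, so e^(−t/τ) = 0.4365.
M(t) = 225.62 + 292.7 × 0.4365 = 353.37 Gt C.

353 Gt C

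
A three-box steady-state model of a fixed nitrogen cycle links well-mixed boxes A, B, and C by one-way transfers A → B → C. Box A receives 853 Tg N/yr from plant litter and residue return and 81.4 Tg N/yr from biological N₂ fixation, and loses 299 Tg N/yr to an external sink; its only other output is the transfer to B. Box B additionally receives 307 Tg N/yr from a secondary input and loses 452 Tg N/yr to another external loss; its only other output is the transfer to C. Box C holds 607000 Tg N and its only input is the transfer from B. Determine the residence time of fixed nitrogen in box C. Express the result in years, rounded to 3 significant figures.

1240 yr

Box A: F(A→B) = (853 + 81.4) − 299 = 635.40 Tg N/yr.
Box B: F(B→C) = (635.40 + 307) − 452 = 490.40 Tg N/yr.
Box C throughput = its input = 490.40 Tg N/yr; τ = 607000 / 490.40 = 1238 yr.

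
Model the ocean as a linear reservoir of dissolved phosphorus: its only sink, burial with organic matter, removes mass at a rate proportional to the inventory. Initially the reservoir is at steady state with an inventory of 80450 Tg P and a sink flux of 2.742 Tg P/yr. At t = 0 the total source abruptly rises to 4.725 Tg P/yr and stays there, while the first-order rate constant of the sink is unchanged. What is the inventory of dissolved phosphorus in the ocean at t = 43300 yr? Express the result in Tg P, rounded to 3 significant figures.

τ = M₀/F₀ = 80450/2.742 = 29340 yr; rate constant k = 1/τ.
New steady state M_∞ = F₁/k = F₁·τ = 4.725 × 29340 = 138630 Tg P.
M(t) = M_∞ + (M₀ − M_∞)·e^(−t/τ); t/τ = 43300/29340 = 1.476, so e^(−t/τ) = 0.2286.
M(t) = 138630 − 58180 × 0.2286 = 125330 Tg P.

125000 Tg P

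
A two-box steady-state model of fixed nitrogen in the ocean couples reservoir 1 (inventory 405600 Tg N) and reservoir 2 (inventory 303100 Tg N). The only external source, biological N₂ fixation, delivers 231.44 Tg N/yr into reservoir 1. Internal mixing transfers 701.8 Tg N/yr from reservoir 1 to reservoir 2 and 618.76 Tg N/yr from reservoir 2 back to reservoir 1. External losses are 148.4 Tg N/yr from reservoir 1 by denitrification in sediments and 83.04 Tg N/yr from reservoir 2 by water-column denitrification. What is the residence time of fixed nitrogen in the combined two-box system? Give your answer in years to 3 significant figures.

3060 yr

Treat the two boxes together as one reservoir: the mixing fluxes between them are internal recycling, so τ = ΣM / Σ(external losses).
M_total = 405600 + 303100 = 708700 Tg N.
ΣF_external_out = 148.4 + 83.04 = 231.44 Tg N/yr.
τ = M_total / ΣF_ext = 708700 / 231.44 = 3062 yr.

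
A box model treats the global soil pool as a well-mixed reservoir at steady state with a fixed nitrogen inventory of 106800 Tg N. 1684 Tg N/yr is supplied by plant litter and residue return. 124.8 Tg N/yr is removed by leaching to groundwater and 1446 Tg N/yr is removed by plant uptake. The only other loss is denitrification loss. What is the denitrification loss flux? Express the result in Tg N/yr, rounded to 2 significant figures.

110 Tg N/yr

At steady state ΣF_in = ΣF_out.
ΣF_in = 1684.0 Tg N/yr.
Denitrification loss flux = ΣF_in − (124.8 + 1446) = 1684.0 − 1571 = 113.2 Tg N/yr.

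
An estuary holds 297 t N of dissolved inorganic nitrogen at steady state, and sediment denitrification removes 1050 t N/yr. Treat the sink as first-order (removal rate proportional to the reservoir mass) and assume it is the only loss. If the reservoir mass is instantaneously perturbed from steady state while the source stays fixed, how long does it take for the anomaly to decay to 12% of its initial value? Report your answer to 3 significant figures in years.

For a linear reservoir the anomaly decays as exp(−t/τ) with τ = M/F = 297/1050 = 0.2829 yr.
exp(−t/τ) = 0.12 ⇒ t = −τ ln(0.12) = 0.2829 × 2.120 = 0.5997 yr.

0.600 yr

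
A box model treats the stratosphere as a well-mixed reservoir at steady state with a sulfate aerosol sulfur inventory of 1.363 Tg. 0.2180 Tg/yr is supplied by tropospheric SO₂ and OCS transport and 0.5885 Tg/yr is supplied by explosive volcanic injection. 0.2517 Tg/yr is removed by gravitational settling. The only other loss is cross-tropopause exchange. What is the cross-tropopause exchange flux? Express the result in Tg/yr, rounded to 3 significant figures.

At steady state ΣF_in = ΣF_out.
ΣF_in = 0.2180 + 0.5885 = 0.80650 Tg/yr.
Cross-tropopause exchange flux = ΣF_in − (0.2517) = 0.80650 − 0.2517 = 0.5548 Tg/yr.

0.555 Tg/yr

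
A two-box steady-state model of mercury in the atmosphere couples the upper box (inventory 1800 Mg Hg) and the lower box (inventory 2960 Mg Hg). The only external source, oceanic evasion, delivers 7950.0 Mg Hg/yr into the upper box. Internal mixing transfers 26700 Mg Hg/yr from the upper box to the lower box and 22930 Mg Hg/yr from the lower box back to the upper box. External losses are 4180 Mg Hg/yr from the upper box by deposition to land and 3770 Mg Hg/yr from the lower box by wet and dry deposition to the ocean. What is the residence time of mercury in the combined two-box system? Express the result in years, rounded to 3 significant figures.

Residence time in the combined system uses the total inventory and the total *external* removal — internal exchanges between the two boxes cancel.
M_total = 1800 + 2960 = 4760.0 Mg Hg.
ΣF_external_out = 4180 + 3770 = 7950.0 Mg Hg/yr.
τ = M_total / ΣF_ext = 4760.0 / 7950.0 = 0.5987 yr.

0.599 yr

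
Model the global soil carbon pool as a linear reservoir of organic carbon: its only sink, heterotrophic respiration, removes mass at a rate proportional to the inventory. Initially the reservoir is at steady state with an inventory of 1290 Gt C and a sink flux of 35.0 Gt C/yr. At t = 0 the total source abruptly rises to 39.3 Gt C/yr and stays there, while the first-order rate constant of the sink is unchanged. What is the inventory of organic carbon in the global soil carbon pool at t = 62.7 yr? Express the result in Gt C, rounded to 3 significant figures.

The sink rate constant is k = F₀/M₀ = 35.0/1290 = 0.02713 yr⁻¹.
Solving dM/dt = F₁ − kM with M(0) = M₀ gives M(t) = F₁/k + (M₀ − F₁/k)·e^(−kt).
F₁/k = 39.3/0.02713 = 1448.5 Gt C; kt = 0.02713 × 62.7 = 1.701, e^(−kt) = 0.1825.
M(62.7) = 1448.5 + (1290 − 1448.5) × 0.1825 = 1448.5 − 28.92 = 1419.6 Gt C.

1420 Gt C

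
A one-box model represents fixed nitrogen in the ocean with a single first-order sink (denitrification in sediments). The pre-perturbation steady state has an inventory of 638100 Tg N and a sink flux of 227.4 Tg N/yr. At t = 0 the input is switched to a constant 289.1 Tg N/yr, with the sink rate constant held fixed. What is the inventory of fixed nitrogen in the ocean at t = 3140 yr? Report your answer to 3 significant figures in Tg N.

The sink rate constant is k = F₀/M₀ = 227.4/638100 = 0.0003564 yr⁻¹.
Solving dM/dt = F₁ − kM with M(0) = M₀ gives M(t) = F₁/k + (M₀ − F₁/k)·e^(−kt).
F₁/k = 289.1/0.0003564 = 811230 Tg N; kt = 0.0003564 × 3140 = 1.119, e^(−kt) = 0.3266.
M(3140) = 811230 + (638100 − 811230) × 0.3266 = 811230 − 56550 = 754690 Tg N.

755000 Tg N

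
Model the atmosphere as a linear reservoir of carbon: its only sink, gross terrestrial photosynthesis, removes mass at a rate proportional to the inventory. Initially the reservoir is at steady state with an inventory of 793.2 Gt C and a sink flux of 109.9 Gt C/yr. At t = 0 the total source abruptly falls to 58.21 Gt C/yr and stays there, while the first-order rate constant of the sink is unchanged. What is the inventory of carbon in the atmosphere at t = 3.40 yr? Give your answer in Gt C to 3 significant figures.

Residence time τ = M₀/F₀ = 7.217 yr. The eventual steady state is M_∞ = M₀·(F₁/F₀) = 793.2 × 58.21/109.9 = 420.13 Gt C.
The anomaly ΔM(t) = M(t) − M_∞ decays as ΔM₀·e^(−t/τ) with ΔM₀ = 793.2 − 420.13 = 373.1 Gt C.
At t = 3.40 yr, e^(−t/τ) = e^(−0.4711) = 0.6243, so ΔM = 232.9 Gt C and M = 420.13 + 232.9 = 653.05 Gt C.

653 Gt C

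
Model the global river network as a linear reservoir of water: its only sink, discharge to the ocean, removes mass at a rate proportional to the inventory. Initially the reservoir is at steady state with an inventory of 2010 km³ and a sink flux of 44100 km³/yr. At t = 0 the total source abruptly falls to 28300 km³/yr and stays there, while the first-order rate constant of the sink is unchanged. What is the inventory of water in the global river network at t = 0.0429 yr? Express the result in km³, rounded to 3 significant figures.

1570 km³

τ = M₀/F₀ = 2010/44100 = 0.04558 yr; rate constant k = 1/τ.
New steady state M_∞ = F₁/k = F₁·τ = 28300 × 0.04558 = 1289.9 km³.
M(t) = M_∞ + (M₀ − M_∞)·e^(−t/τ); t/τ = 0.0429/0.04558 = 0.9412, so e^(−t/τ) = 0.3901.
M(t) = 1289.9 + 720.1 × 0.3901 = 1570.8 km³.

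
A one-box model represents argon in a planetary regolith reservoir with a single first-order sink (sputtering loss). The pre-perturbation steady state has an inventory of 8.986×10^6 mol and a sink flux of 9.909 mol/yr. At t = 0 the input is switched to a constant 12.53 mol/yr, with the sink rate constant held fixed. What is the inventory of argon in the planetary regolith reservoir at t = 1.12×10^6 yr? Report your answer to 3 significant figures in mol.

The sink rate constant is k = F₀/M₀ = 9.909/8.986×10^6 = 1.103×10^-6 yr⁻¹.
Solving dM/dt = F₁ − kM with M(0) = M₀ gives M(t) = F₁/k + (M₀ − F₁/k)·e^(−kt).
F₁/k = 12.53/1.103×10^-6 = 1.1363×10^7 mol; kt = 1.103×10^-6 × 1.12×10^6 = 1.235, e^(−kt) = 0.2908.
M(1.12×10^6) = 1.1363×10^7 + (8.986×10^6 − 1.1363×10^7) × 0.2908 = 1.1363×10^7 − 691200 = 1.0672×10^7 mol.

1.07×10^7 mol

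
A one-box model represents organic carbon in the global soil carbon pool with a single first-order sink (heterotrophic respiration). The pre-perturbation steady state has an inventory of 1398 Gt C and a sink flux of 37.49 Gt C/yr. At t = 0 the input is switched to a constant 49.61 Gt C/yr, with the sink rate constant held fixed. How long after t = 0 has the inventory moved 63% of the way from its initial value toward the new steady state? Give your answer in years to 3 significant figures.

τ = M₀/F₀ = 1398/37.49 = 37.29 yr.
The remaining gap fraction is e^(−t/τ); 63% covered ⇒ e^(−t/τ) = 0.370.
t = −τ ln(0.370) = 37.29 × 0.9943 = 37.08 yr.

37.1 yr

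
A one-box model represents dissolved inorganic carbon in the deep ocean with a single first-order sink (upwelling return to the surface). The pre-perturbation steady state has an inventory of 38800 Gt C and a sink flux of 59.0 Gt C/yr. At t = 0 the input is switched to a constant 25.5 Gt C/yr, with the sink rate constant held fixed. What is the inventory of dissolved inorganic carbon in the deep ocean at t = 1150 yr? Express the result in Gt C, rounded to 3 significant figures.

The sink rate constant is k = F₀/M₀ = 59.0/38800 = 0.001521 yr⁻¹.
Solving dM/dt = F₁ − kM with M(0) = M₀ gives M(t) = F₁/k + (M₀ − F₁/k)·e^(−kt).
F₁/k = 25.5/0.001521 = 16769 Gt C; kt = 0.001521 × 1150 = 1.749, e^(−kt) = 0.1740.
M(1150) = 16769 + (38800 − 16769) × 0.1740 = 16769 + 3833 = 20603 Gt C.

20600 Gt C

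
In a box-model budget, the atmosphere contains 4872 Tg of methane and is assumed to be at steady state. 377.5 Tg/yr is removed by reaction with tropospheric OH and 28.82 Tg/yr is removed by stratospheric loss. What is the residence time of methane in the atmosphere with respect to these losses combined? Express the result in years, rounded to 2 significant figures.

Total removal = 377.5 + 28.82 = 406.32 Tg/yr.
τ = M / ΣF_out = 4872 / 406.32 = 11.99 yr.

12 yr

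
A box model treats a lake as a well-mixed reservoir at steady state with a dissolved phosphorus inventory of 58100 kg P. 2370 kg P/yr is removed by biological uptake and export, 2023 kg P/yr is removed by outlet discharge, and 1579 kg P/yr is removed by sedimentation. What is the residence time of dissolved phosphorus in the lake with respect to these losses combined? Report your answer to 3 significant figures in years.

9.73 yr

Total removal = 2370 + 2023 + 1579 = 5972.0 kg P/yr.
τ = M / ΣF_out = 58100 / 5972.0 = 9.729 yr.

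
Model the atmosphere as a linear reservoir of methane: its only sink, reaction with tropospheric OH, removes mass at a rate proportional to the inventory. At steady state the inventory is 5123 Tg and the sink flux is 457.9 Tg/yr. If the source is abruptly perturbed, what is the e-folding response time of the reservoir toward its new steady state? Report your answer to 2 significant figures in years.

For a linear reservoir the response time equals the residence time τ = M/F.
τ = 5123 / 457.9 = 11.19 yr.

11 yr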